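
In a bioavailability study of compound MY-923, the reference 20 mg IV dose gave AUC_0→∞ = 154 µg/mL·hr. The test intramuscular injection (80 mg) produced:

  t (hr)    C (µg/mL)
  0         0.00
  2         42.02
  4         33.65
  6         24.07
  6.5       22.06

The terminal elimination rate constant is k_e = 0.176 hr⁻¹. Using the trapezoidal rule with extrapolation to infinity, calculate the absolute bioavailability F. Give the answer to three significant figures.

F = 0.507

Trapezoidal AUC_0→6.5 (intramuscular injection):
  [0→2]: (0.00+42.02)/2 × 2 = 42.02
  [2→4]: (42.02+33.65)/2 × 2 = 75.67
  [4→6]: (33.65+24.07)/2 × 2 = 57.72
  [6→6.5]: (24.07+22.06)/2 × 0.5 = 11.5325
  Sum = 186.9425 µg/mL·hr
Tail: C_last/k_e = 22.06/0.176 = 125.341
AUC_0→∞ (intramuscular injection) = 186.9425 + 125.341 = 312.2835 µg/mL·hr
F = (AUC_ev/D_ev)/(AUC_iv/D_iv) = (312.2835/80)/(154/20) = 3.90354/7.7 = 0.5070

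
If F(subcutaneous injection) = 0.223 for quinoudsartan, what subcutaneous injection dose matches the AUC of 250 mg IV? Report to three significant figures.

For equal systemic exposure: F × D_ev = D_iv
D_ev = D_iv / F = 250 / 0.223 = 1121.08 mg

D_subcutaneous = 1120 mg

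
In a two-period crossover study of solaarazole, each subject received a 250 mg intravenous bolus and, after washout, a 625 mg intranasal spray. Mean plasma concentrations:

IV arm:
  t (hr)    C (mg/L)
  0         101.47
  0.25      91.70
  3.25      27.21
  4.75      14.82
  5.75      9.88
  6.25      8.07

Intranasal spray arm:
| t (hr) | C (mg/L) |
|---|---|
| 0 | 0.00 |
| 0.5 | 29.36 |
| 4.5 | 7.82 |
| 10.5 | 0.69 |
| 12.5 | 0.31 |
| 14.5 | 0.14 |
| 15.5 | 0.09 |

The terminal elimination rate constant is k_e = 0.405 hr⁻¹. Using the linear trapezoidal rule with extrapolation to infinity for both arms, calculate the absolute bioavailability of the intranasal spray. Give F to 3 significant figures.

F = 0.161

Trapezoidal AUC_0→6.25 (IV):
  [0→0.25]: (101.47+91.70)/2 × 0.25 = 24.14625
  [0.25→3.25]: (91.70+27.21)/2 × 3 = 178.365
  [3.25→4.75]: (27.21+14.82)/2 × 1.5 = 31.5225
  [4.75→5.75]: (14.82+9.88)/2 × 1 = 12.35
  [5.75→6.25]: (9.88+8.07)/2 × 0.5 = 4.4875
  Sum = 250.87125 mg/L·hr
IV tail: 8.07/0.405 = 19.926; AUC_iv,0→∞ = 250.87125 + 19.926 = 270.79725 mg/L·hr
Trapezoidal AUC_0→15.5 (intranasal spray):
  [0→0.5]: (0.00+29.36)/2 × 0.5 = 7.34
  [0.5→4.5]: (29.36+7.82)/2 × 4 = 74.36
  [4.5→10.5]: (7.82+0.69)/2 × 6 = 25.53
  [10.5→12.5]: (0.69+0.31)/2 × 2 = 1.0
  [12.5→14.5]: (0.31+0.14)/2 × 2 = 0.45
  [14.5→15.5]: (0.14+0.09)/2 × 1 = 0.115
  Sum = 108.795 mg/L·hr
intranasal spray tail: 0.09/0.405 = 0.222; AUC_ev,0→∞ = 108.795 + 0.222 = 109.017 mg/L·hr
F = (AUC_ev/D_ev)/(AUC_iv/D_iv) = (109.017/625)/(270.79725/250) = 0.1744272/1.083189 = 0.1610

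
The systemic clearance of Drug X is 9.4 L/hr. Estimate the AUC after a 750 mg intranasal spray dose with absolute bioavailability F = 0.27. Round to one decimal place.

AUC = 21.5 mg/L·hr

AUC_0→∞ = F × Dose / CL
        = 0.27 × 750 / 9.4 = 21.5426 mg/L·hr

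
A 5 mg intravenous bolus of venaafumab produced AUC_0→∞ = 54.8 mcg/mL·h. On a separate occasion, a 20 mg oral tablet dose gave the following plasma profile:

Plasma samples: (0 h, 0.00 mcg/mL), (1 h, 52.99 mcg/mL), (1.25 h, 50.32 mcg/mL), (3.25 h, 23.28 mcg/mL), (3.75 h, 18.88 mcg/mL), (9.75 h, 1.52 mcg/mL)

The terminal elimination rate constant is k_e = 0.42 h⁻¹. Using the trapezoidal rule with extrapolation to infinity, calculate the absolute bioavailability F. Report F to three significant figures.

F = 0.859

Trapezoidal AUC_0→9.75 (oral tablet):
  [0→1]: (0.00+52.99)/2 × 1 = 26.495
  [1→1.25]: (52.99+50.32)/2 × 0.25 = 12.91375
  [1.25→3.25]: (50.32+23.28)/2 × 2 = 73.6
  [3.25→3.75]: (23.28+18.88)/2 × 0.5 = 10.54
  [3.75→9.75]: (18.88+1.52)/2 × 6 = 61.2
  Sum = 184.74875 mcg/mL·h
Tail: C_last/k_e = 1.52/0.42 = 3.619
AUC_0→∞ (oral tablet) = 184.74875 + 3.619 = 188.36775 mcg/mL·h
F = (AUC_ev/D_ev)/(AUC_iv/D_iv) = (188.36775/20)/(54.8/5) = 9.4183875/10.96 = 0.8593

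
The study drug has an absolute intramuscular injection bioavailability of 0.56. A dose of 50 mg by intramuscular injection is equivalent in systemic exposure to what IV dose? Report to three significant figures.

Systemic exposure from an extravascular dose = F × D_ev, so the equivalent IV dose is F × D_ev.
D_iv = F × D_ev = 0.56 × 50 = 28 mg

D_iv = 28.0 mg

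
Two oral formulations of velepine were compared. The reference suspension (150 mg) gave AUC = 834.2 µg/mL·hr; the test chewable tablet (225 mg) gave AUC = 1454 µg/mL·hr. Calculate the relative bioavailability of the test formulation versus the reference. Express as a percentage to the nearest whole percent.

F_rel = (AUC_test/D_test) / (AUC_ref/D_ref)
      = (1454/225) / (834.2/150)
      = 6.46222 / 5.56133 = 1.1620 = 116.20%

F_rel = 116%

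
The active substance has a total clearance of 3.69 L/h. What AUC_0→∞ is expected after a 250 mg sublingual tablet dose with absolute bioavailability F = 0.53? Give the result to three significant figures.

AUC_0→∞ = F × Dose / CL
        = 0.53 × 250 / 3.69 = 35.9079 mg/L·h

AUC = 35.9 mg/L·h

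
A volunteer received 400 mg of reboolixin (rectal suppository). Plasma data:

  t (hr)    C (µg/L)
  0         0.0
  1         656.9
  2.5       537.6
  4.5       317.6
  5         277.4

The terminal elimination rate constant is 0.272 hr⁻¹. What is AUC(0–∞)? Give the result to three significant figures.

Trapezoidal AUC_0→5:
  [0→1]: (0.0+656.9)/2 × 1 = 328.45
  [1→2.5]: (656.9+537.6)/2 × 1.5 = 895.875
  [2.5→4.5]: (537.6+317.6)/2 × 2 = 855.2
  [4.5→5]: (317.6+277.4)/2 × 0.5 = 148.75
  Sum = 2228.275 µg/L·hr
Extrapolated tail: C_last / k_e = 277.4 / 0.272 = 1019.853
AUC_0→∞ = 2228.275 + 1019.853 = 3248.128 µg/L·hr

AUC = 3250 µg/L·hr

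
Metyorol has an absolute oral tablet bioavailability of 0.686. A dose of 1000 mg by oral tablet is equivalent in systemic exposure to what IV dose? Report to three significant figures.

Systemic exposure from an extravascular dose = F × D_ev, so the equivalent IV dose is F × D_ev.
D_iv = F × D_ev = 0.686 × 1000 = 686 mg

D_iv = 686 mg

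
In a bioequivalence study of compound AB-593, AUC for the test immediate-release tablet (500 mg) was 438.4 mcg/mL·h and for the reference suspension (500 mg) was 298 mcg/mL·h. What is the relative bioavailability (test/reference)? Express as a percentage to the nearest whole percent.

F_rel = (AUC_test/D_test) / (AUC_ref/D_ref)
      = (438.4/500) / (298/500)
      = 0.8768 / 0.596 = 1.4711 = 147.11%

F_rel = 147%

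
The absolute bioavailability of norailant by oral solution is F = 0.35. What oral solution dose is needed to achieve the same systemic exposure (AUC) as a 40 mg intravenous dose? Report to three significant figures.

D_oral = 114 mg

For equal systemic exposure: F × D_ev = D_iv
D_ev = D_iv / F = 40 / 0.35 = 114.286 mg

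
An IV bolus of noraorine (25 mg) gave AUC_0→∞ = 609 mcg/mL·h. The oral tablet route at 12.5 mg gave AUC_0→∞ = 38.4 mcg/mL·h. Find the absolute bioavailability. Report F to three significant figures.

F = (AUC_ev / D_ev) / (AUC_iv / D_iv)
  = (38.4/12.5) / (609/25)
  = 3.072 / 24.36 = 0.1261

F = 0.126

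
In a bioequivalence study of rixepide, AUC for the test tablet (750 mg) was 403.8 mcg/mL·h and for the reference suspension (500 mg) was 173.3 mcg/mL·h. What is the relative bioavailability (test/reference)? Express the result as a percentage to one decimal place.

F_rel = (AUC_test/D_test) / (AUC_ref/D_ref)
      = (403.8/750) / (173.3/500)
      = 0.5384 / 0.3466 = 1.5534 = 155.34%

F_rel = 155.3%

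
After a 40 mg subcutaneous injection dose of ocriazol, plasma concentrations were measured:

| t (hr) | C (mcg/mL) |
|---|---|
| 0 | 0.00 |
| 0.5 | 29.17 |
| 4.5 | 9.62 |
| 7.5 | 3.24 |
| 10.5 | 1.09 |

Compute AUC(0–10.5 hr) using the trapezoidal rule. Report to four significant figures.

AUC = 110.7 mcg/mL·hr

Trapezoidal AUC_0→10.5:
  [0→0.5]: (0.00+29.17)/2 × 0.5 = 7.2925
  [0.5→4.5]: (29.17+9.62)/2 × 4 = 77.58
  [4.5→7.5]: (9.62+3.24)/2 × 3 = 19.29
  [7.5→10.5]: (3.24+1.09)/2 × 3 = 6.495
  Sum = 110.6575 mcg/mL·hr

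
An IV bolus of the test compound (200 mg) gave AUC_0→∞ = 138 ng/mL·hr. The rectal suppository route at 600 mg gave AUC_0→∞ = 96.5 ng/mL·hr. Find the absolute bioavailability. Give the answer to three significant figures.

F = 0.233

F = (AUC_ev / D_ev) / (AUC_iv / D_iv)
  = (96.5/600) / (138/200)
  = 0.160833 / 0.69 = 0.2331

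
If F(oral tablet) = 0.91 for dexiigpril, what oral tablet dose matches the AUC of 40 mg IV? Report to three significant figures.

For equal systemic exposure: F × D_ev = D_iv
D_ev = D_iv / F = 40 / 0.91 = 43.956 mg

D_oral = 44.0 mg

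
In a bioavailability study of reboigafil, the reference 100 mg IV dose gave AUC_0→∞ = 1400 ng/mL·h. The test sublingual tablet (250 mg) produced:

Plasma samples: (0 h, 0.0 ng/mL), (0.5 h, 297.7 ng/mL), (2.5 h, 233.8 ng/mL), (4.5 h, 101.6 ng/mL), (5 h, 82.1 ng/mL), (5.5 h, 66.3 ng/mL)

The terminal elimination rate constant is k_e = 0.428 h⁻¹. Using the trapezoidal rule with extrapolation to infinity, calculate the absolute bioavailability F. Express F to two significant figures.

F = 0.34

Trapezoidal AUC_0→5.5 (sublingual tablet):
  [0→0.5]: (0.0+297.7)/2 × 0.5 = 74.425
  [0.5→2.5]: (297.7+233.8)/2 × 2 = 531.5
  [2.5→4.5]: (233.8+101.6)/2 × 2 = 335.4
  [4.5→5]: (101.6+82.1)/2 × 0.5 = 45.925
  [5→5.5]: (82.1+66.3)/2 × 0.5 = 37.1
  Sum = 1024.35 ng/mL·h
Tail: C_last/k_e = 66.3/0.428 = 154.907
AUC_0→∞ (sublingual tablet) = 1024.35 + 154.907 = 1179.257 ng/mL·h
F = (AUC_ev/D_ev)/(AUC_iv/D_iv) = (1179.257/250)/(1400/100) = 4.717028/14 = 0.3369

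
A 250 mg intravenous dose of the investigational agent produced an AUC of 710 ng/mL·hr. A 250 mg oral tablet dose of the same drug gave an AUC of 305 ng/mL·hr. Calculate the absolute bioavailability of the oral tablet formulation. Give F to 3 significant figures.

F = (AUC_ev / D_ev) / (AUC_iv / D_iv)
  = (305/250) / (710/250)
  = 1.22 / 2.84 = 0.4296

F = 0.430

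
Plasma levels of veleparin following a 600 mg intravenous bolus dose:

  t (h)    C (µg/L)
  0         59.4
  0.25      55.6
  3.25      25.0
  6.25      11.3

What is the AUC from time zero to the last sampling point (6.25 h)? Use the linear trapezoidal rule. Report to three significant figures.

Trapezoidal AUC_0→6.25:
  [0→0.25]: (59.4+55.6)/2 × 0.25 = 14.375
  [0.25→3.25]: (55.6+25.0)/2 × 3 = 120.9
  [3.25→6.25]: (25.0+11.3)/2 × 3 = 54.45
  Sum = 189.725 µg/L·h

AUC = 190 µg/L·h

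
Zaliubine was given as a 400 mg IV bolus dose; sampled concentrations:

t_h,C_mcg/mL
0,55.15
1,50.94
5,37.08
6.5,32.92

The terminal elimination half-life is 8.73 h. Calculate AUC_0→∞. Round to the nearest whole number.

Trapezoidal AUC_0→6.5:
  [0→1]: (55.15+50.94)/2 × 1 = 53.045
  [1→5]: (50.94+37.08)/2 × 4 = 176.04
  [5→6.5]: (37.08+32.92)/2 × 1.5 = 52.5
  Sum = 281.585 mcg/mL·h
k_e = ln2 / t½ = 0.693147 / 8.73 = 0.0794 h^-1
Extrapolated tail: C_last / k_e = 32.92 / 0.0794 = 414.610
AUC_0→∞ = 281.585 + 414.610 = 696.195 mcg/mL·h

AUC = 696 mcg/mL·h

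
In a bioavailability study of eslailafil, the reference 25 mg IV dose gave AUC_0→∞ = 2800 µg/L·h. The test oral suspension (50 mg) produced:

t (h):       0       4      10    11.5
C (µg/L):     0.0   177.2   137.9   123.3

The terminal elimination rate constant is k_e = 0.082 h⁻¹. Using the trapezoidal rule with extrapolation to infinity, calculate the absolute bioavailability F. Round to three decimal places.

F = 0.536

Trapezoidal AUC_0→11.5 (oral suspension):
  [0→4]: (0.0+177.2)/2 × 4 = 354.4
  [4→10]: (177.2+137.9)/2 × 6 = 945.3
  [10→11.5]: (137.9+123.3)/2 × 1.5 = 195.9
  Sum = 1495.6 µg/L·h
Tail: C_last/k_e = 123.3/0.082 = 1503.659
AUC_0→∞ (oral suspension) = 1495.6 + 1503.659 = 2999.259 µg/L·h
F = (AUC_ev/D_ev)/(AUC_iv/D_iv) = (2999.259/50)/(2800/25) = 59.98518/112 = 0.5356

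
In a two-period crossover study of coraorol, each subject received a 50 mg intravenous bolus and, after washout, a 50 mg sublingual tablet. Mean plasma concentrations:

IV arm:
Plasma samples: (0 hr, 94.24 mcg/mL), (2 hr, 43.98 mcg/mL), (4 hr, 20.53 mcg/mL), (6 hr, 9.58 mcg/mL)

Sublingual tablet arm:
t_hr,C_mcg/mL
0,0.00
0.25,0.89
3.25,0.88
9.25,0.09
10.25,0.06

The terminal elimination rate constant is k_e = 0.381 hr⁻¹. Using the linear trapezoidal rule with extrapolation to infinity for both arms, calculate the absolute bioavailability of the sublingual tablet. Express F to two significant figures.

F = 0.023

Trapezoidal AUC_0→6 (IV):
  [0→2]: (94.24+43.98)/2 × 2 = 138.22
  [2→4]: (43.98+20.53)/2 × 2 = 64.51
  [4→6]: (20.53+9.58)/2 × 2 = 30.11
  Sum = 232.84 mcg/mL·hr
IV tail: 9.58/0.381 = 25.144; AUC_iv,0→∞ = 232.84 + 25.144 = 257.984 mcg/mL·hr
Trapezoidal AUC_0→10.25 (sublingual tablet):
  [0→0.25]: (0.00+0.89)/2 × 0.25 = 0.11125
  [0.25→3.25]: (0.89+0.88)/2 × 3 = 2.655
  [3.25→9.25]: (0.88+0.09)/2 × 6 = 2.91
  [9.25→10.25]: (0.09+0.06)/2 × 1 = 0.075
  Sum = 5.75125 mcg/mL·hr
sublingual tablet tail: 0.06/0.381 = 0.157; AUC_ev,0→∞ = 5.75125 + 0.157 = 5.90825 mcg/mL·hr
F = (AUC_ev/D_ev)/(AUC_iv/D_iv) = (5.90825/50)/(257.984/50) = 0.118165/5.15968 = 0.0229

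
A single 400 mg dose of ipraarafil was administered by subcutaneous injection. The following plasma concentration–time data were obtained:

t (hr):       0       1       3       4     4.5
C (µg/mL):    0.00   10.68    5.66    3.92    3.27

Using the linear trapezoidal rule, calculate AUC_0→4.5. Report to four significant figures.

AUC = 28.27 µg/mL·hr

Trapezoidal AUC_0→4.5:
  [0→1]: (0.00+10.68)/2 × 1 = 5.34
  [1→3]: (10.68+5.66)/2 × 2 = 16.34
  [3→4]: (5.66+3.92)/2 × 1 = 4.79
  [4→4.5]: (3.92+3.27)/2 × 0.5 = 1.7975
  Sum = 28.2675 µg/mL·hr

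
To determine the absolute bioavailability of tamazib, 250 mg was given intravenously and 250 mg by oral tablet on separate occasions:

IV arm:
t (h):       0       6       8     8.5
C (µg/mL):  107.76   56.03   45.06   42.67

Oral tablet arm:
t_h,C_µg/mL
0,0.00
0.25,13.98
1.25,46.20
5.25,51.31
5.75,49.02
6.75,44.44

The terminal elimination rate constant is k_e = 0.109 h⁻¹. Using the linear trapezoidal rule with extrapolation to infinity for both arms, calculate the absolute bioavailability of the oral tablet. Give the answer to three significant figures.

F = 0.702

Trapezoidal AUC_0→8.5 (IV):
  [0→6]: (107.76+56.03)/2 × 6 = 491.37
  [6→8]: (56.03+45.06)/2 × 2 = 101.09
  [8→8.5]: (45.06+42.67)/2 × 0.5 = 21.9325
  Sum = 614.3925 µg/mL·h
IV tail: 42.67/0.109 = 391.468; AUC_iv,0→∞ = 614.3925 + 391.468 = 1005.8605 µg/mL·h
Trapezoidal AUC_0→6.75 (oral tablet):
  [0→0.25]: (0.00+13.98)/2 × 0.25 = 1.7475
  [0.25→1.25]: (13.98+46.20)/2 × 1 = 30.09
  [1.25→5.25]: (46.20+51.31)/2 × 4 = 195.02
  [5.25→5.75]: (51.31+49.02)/2 × 0.5 = 25.0825
  [5.75→6.75]: (49.02+44.44)/2 × 1 = 46.73
  Sum = 298.67 µg/mL·h
oral tablet tail: 44.44/0.109 = 407.706; AUC_ev,0→∞ = 298.67 + 407.706 = 706.376 µg/mL·h
F = (AUC_ev/D_ev)/(AUC_iv/D_iv) = (706.376/250)/(1005.8605/250) = 2.825504/4.023442 = 0.7023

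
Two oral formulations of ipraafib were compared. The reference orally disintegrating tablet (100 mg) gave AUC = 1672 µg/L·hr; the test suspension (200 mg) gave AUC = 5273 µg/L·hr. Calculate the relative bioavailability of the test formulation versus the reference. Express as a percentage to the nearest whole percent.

F_rel = 158%

F_rel = (AUC_test/D_test) / (AUC_ref/D_ref)
      = (5273/200) / (1672/100)
      = 26.365 / 16.72 = 1.5769 = 157.69%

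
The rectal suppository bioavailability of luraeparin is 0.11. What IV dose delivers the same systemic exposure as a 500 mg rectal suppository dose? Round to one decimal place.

D_iv = 55.0 mg

Systemic exposure from an extravascular dose = F × D_ev, so the equivalent IV dose is F × D_ev.
D_iv = F × D_ev = 0.11 × 500 = 55 mg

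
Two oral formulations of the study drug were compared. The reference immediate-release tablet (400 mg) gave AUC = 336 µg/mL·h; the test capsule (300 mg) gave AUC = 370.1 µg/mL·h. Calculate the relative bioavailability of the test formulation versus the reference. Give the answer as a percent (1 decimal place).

F_rel = 146.9%

F_rel = (AUC_test/D_test) / (AUC_ref/D_ref)
      = (370.1/300) / (336/400)
      = 1.23367 / 0.84 = 1.4687 = 146.87%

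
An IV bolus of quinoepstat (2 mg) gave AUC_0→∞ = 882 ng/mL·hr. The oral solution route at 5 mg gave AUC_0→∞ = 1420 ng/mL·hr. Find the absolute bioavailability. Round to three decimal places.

F = (AUC_ev / D_ev) / (AUC_iv / D_iv)
  = (1420/5) / (882/2)
  = 284 / 441 = 0.6440

F = 0.644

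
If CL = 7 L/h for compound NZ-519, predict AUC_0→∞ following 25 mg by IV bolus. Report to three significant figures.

AUC_0→∞ = Dose_iv / CL
        = 25 / 7 = 3.57143 mg/L·h

AUC = 3.57 mg/L·h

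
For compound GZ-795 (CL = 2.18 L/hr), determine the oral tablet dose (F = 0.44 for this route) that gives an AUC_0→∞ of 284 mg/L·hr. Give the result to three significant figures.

Dose = 1410 mg

Dose = CL × AUC_0→∞ / F
     = 2.18 × 284 / 0.44 = 1407.09 mg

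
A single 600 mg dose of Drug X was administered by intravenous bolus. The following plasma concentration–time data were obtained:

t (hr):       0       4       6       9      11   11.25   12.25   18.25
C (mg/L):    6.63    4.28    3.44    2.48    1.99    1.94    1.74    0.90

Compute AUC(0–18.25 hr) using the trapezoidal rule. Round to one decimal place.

Trapezoidal AUC_0→18.25:
  [0→4]: (6.63+4.28)/2 × 4 = 21.82
  [4→6]: (4.28+3.44)/2 × 2 = 7.72
  [6→9]: (3.44+2.48)/2 × 3 = 8.88
  [9→11]: (2.48+1.99)/2 × 2 = 4.47
  [11→11.25]: (1.99+1.94)/2 × 0.25 = 0.49125
  [11.25→12.25]: (1.94+1.74)/2 × 1 = 1.84
  [12.25→18.25]: (1.74+0.90)/2 × 6 = 7.92
  Sum = 53.14125 mg/L·hr

AUC = 53.1 mg/L·hr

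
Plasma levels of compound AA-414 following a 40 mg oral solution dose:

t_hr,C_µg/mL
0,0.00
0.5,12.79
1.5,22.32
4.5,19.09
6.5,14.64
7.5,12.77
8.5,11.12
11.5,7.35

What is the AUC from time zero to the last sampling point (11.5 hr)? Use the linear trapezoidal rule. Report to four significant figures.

Trapezoidal AUC_0→11.5:
  [0→0.5]: (0.00+12.79)/2 × 0.5 = 3.1975
  [0.5→1.5]: (12.79+22.32)/2 × 1 = 17.555
  [1.5→4.5]: (22.32+19.09)/2 × 3 = 62.115
  [4.5→6.5]: (19.09+14.64)/2 × 2 = 33.73
  [6.5→7.5]: (14.64+12.77)/2 × 1 = 13.705
  [7.5→8.5]: (12.77+11.12)/2 × 1 = 11.945
  [8.5→11.5]: (11.12+7.35)/2 × 3 = 27.705
  Sum = 169.9525 µg/mL·hr

AUC = 170.0 µg/mL·hr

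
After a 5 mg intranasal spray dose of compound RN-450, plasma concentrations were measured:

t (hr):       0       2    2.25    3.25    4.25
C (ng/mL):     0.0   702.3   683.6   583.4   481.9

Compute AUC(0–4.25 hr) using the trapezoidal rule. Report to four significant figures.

Trapezoidal AUC_0→4.25:
  [0→2]: (0.0+702.3)/2 × 2 = 702.3
  [2→2.25]: (702.3+683.6)/2 × 0.25 = 173.2375
  [2.25→3.25]: (683.6+583.4)/2 × 1 = 633.5
  [3.25→4.25]: (583.4+481.9)/2 × 1 = 532.65
  Sum = 2041.6875 ng/mL·hr

AUC = 2042 ng/mL·hr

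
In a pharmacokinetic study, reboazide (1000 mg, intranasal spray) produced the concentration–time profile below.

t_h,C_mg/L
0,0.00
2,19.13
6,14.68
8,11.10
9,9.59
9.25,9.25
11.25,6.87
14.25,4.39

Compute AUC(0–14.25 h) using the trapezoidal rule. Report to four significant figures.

AUC = 158.2 mg/L·h

Trapezoidal AUC_0→14.25:
  [0→2]: (0.00+19.13)/2 × 2 = 19.13
  [2→6]: (19.13+14.68)/2 × 4 = 67.62
  [6→8]: (14.68+11.10)/2 × 2 = 25.78
  [8→9]: (11.10+9.59)/2 × 1 = 10.345
  [9→9.25]: (9.59+9.25)/2 × 0.25 = 2.355
  [9.25→11.25]: (9.25+6.87)/2 × 2 = 16.12
  [11.25→14.25]: (6.87+4.39)/2 × 3 = 16.89
  Sum = 158.24 mg/L·h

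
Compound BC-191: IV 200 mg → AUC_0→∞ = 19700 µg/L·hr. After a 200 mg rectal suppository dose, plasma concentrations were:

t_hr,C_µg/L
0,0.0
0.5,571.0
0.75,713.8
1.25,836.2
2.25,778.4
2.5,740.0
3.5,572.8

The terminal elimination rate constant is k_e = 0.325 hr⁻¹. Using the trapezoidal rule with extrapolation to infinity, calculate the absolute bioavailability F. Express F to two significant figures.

F = 0.21

Trapezoidal AUC_0→3.5 (rectal suppository):
  [0→0.5]: (0.0+571.0)/2 × 0.5 = 142.75
  [0.5→0.75]: (571.0+713.8)/2 × 0.25 = 160.6
  [0.75→1.25]: (713.8+836.2)/2 × 0.5 = 387.5
  [1.25→2.25]: (836.2+778.4)/2 × 1 = 807.3
  [2.25→2.5]: (778.4+740.0)/2 × 0.25 = 189.8
  [2.5→3.5]: (740.0+572.8)/2 × 1 = 656.4
  Sum = 2344.35 µg/L·hr
Tail: C_last/k_e = 572.8/0.325 = 1762.462
AUC_0→∞ (rectal suppository) = 2344.35 + 1762.462 = 4106.812 µg/L·hr
F = (AUC_ev/D_ev)/(AUC_iv/D_iv) = (4106.812/200)/(19700/200) = 20.53406/98.5 = 0.2085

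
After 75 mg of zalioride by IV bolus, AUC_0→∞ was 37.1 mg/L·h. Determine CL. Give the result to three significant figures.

CL = Dose_iv / AUC_0→∞
   = 75 / 37.1 = 2.02156 L/h

CL = 2.02 L/h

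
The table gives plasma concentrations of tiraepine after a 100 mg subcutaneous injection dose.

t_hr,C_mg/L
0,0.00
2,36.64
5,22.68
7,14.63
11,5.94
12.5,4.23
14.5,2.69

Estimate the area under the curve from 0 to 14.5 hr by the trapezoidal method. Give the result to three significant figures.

AUC = 219 mg/L·hr

Trapezoidal AUC_0→14.5:
  [0→2]: (0.00+36.64)/2 × 2 = 36.64
  [2→5]: (36.64+22.68)/2 × 3 = 88.98
  [5→7]: (22.68+14.63)/2 × 2 = 37.31
  [7→11]: (14.63+5.94)/2 × 4 = 41.14
  [11→12.5]: (5.94+4.23)/2 × 1.5 = 7.6275
  [12.5→14.5]: (4.23+2.69)/2 × 2 = 6.92
  Sum = 218.6175 mg/L·hr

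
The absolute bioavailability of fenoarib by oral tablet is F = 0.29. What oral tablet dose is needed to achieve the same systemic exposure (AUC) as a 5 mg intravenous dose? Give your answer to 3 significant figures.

D_oral = 17.2 mg

For equal systemic exposure: F × D_ev = D_iv
D_ev = D_iv / F = 5 / 0.29 = 17.2414 mg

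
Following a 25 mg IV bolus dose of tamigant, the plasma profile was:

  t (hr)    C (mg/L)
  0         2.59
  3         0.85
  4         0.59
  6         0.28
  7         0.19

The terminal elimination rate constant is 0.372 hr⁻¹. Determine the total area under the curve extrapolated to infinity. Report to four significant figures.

Trapezoidal AUC_0→7:
  [0→3]: (2.59+0.85)/2 × 3 = 5.16
  [3→4]: (0.85+0.59)/2 × 1 = 0.72
  [4→6]: (0.59+0.28)/2 × 2 = 0.87
  [6→7]: (0.28+0.19)/2 × 1 = 0.235
  Sum = 6.985 mg/L·hr
Extrapolated tail: C_last / k_e = 0.19 / 0.372 = 0.511
AUC_0→∞ = 6.985 + 0.511 = 7.496 mg/L·hr

AUC = 7.496 mg/L·hr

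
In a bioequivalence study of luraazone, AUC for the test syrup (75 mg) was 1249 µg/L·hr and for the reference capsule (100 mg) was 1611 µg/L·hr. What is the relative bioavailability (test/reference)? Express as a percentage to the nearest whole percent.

F_rel = 103%

F_rel = (AUC_test/D_test) / (AUC_ref/D_ref)
      = (1249/75) / (1611/100)
      = 16.6533 / 16.11 = 1.0337 = 103.37%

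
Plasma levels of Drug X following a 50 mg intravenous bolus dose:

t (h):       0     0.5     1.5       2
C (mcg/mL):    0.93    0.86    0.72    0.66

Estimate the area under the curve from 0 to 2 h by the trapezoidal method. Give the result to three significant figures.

AUC = 1.58 mcg/mL·h

Trapezoidal AUC_0→2:
  [0→0.5]: (0.93+0.86)/2 × 0.5 = 0.4475
  [0.5→1.5]: (0.86+0.72)/2 × 1 = 0.79
  [1.5→2]: (0.72+0.66)/2 × 0.5 = 0.345
  Sum = 1.5825 mcg/mL·h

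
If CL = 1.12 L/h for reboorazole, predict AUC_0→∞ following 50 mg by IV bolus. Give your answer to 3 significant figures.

AUC = 44.6 mg/L·h

AUC_0→∞ = Dose_iv / CL
        = 50 / 1.12 = 44.6429 mg/L·h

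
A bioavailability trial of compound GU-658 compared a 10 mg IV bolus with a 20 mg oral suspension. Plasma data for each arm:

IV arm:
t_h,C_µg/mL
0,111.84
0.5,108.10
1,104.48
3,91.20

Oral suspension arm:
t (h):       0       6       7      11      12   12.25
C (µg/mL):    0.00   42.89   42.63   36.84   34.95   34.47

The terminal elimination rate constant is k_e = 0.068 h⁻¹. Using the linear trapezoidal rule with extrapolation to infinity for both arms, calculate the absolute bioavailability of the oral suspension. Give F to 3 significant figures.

Trapezoidal AUC_0→3 (IV):
  [0→0.5]: (111.84+108.10)/2 × 0.5 = 54.985
  [0.5→1]: (108.10+104.48)/2 × 0.5 = 53.145
  [1→3]: (104.48+91.20)/2 × 2 = 195.68
  Sum = 303.81 µg/mL·h
IV tail: 91.20/0.068 = 1341.176; AUC_iv,0→∞ = 303.81 + 1341.176 = 1644.986 µg/mL·h
Trapezoidal AUC_0→12.25 (oral suspension):
  [0→6]: (0.00+42.89)/2 × 6 = 128.67
  [6→7]: (42.89+42.63)/2 × 1 = 42.76
  [7→11]: (42.63+36.84)/2 × 4 = 158.94
  [11→12]: (36.84+34.95)/2 × 1 = 35.895
  [12→12.25]: (34.95+34.47)/2 × 0.25 = 8.6775
  Sum = 374.9425 µg/mL·h
oral suspension tail: 34.47/0.068 = 506.912; AUC_ev,0→∞ = 374.9425 + 506.912 = 881.8545 µg/mL·h
F = (AUC_ev/D_ev)/(AUC_iv/D_iv) = (881.8545/20)/(1644.986/10) = 44.092725/164.4986 = 0.2680

F = 0.268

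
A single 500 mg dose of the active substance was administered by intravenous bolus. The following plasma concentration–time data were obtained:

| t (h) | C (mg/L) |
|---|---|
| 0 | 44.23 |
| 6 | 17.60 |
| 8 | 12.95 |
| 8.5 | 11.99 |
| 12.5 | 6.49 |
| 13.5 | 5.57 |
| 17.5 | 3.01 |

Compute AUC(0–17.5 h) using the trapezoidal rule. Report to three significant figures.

Trapezoidal AUC_0→17.5:
  [0→6]: (44.23+17.60)/2 × 6 = 185.49
  [6→8]: (17.60+12.95)/2 × 2 = 30.55
  [8→8.5]: (12.95+11.99)/2 × 0.5 = 6.235
  [8.5→12.5]: (11.99+6.49)/2 × 4 = 36.96
  [12.5→13.5]: (6.49+5.57)/2 × 1 = 6.03
  [13.5→17.5]: (5.57+3.01)/2 × 4 = 17.16
  Sum = 282.425 mg/L·h

AUC = 282 mg/L·h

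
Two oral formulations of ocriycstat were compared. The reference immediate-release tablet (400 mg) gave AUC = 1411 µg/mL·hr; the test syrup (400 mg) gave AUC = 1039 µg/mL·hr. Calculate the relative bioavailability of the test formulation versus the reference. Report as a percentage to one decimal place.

F_rel = 73.6%

F_rel = (AUC_test/D_test) / (AUC_ref/D_ref)
      = (1039/400) / (1411/400)
      = 2.5975 / 3.5275 = 0.7364 = 73.64%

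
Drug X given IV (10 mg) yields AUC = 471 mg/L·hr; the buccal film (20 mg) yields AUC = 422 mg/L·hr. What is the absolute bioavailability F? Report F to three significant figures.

F = (AUC_ev / D_ev) / (AUC_iv / D_iv)
  = (422/20) / (471/10)
  = 21.1 / 47.1 = 0.4480

F = 0.448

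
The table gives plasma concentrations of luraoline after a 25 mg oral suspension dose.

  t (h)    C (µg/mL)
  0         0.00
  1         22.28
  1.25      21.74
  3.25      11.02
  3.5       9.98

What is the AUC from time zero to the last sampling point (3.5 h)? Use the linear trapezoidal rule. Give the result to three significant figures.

Trapezoidal AUC_0→3.5:
  [0→1]: (0.00+22.28)/2 × 1 = 11.14
  [1→1.25]: (22.28+21.74)/2 × 0.25 = 5.5025
  [1.25→3.25]: (21.74+11.02)/2 × 2 = 32.76
  [3.25→3.5]: (11.02+9.98)/2 × 0.25 = 2.625
  Sum = 52.0275 µg/mL·h

AUC = 52.0 µg/mL·h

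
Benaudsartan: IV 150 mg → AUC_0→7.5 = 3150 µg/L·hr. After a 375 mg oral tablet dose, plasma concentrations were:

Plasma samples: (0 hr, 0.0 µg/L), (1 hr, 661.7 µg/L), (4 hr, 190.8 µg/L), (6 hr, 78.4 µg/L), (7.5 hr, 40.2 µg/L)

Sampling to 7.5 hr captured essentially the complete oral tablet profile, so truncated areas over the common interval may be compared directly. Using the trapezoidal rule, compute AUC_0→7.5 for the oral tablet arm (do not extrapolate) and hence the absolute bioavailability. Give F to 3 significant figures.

F = 0.250

Trapezoidal AUC_0→7.5 (oral tablet):
  [0→1]: (0.0+661.7)/2 × 1 = 330.85
  [1→4]: (661.7+190.8)/2 × 3 = 1278.75
  [4→6]: (190.8+78.4)/2 × 2 = 269.2
  [6→7.5]: (78.4+40.2)/2 × 1.5 = 88.95
  Sum = 1967.75 µg/L·hr
F = (AUC_ev/D_ev)/(AUC_iv/D_iv) = (1967.75/375)/(3150/150) = 5.24733/21 = 0.2499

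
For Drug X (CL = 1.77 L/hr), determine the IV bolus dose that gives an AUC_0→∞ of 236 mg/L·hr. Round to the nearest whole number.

Dose_iv = CL × AUC_0→∞
     = 1.77 × 236 = 417.72 mg

Dose = 418 mg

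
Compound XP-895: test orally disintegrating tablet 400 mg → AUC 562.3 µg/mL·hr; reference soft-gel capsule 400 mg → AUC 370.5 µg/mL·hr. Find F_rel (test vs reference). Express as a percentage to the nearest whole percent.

F_rel = 152%

F_rel = (AUC_test/D_test) / (AUC_ref/D_ref)
      = (562.3/400) / (370.5/400)
      = 1.40575 / 0.92625 = 1.5177 = 151.77%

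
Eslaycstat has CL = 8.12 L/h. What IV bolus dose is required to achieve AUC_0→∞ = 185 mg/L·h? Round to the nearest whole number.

Dose = 1502 mg

Dose_iv = CL × AUC_0→∞
     = 8.12 × 185 = 1502.2 mg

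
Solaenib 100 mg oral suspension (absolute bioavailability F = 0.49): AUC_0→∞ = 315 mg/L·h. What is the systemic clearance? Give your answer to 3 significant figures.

CL = 0.156 L/h

CL = F × Dose / AUC_0→∞
   = 0.49 × 100 / 315 = 0.155556 L/h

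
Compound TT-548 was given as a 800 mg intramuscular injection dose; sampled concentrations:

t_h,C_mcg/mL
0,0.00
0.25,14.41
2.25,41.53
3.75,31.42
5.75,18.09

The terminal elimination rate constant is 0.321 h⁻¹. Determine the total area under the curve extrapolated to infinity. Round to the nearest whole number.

Trapezoidal AUC_0→5.75:
  [0→0.25]: (0.00+14.41)/2 × 0.25 = 1.80125
  [0.25→2.25]: (14.41+41.53)/2 × 2 = 55.94
  [2.25→3.75]: (41.53+31.42)/2 × 1.5 = 54.7125
  [3.75→5.75]: (31.42+18.09)/2 × 2 = 49.51
  Sum = 161.96375 mcg/mL·h
Extrapolated tail: C_last / k_e = 18.09 / 0.321 = 56.355
AUC_0→∞ = 161.96375 + 56.355 = 218.31875 mcg/mL·h

AUC = 218 mcg/mL·h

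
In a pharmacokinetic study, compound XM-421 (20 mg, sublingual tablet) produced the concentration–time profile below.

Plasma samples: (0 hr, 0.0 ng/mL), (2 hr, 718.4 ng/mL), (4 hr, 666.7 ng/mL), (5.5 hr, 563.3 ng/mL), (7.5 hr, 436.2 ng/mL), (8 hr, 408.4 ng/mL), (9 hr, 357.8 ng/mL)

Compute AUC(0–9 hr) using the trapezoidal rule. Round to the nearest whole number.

Trapezoidal AUC_0→9:
  [0→2]: (0.0+718.4)/2 × 2 = 718.4
  [2→4]: (718.4+666.7)/2 × 2 = 1385.1
  [4→5.5]: (666.7+563.3)/2 × 1.5 = 922.5
  [5.5→7.5]: (563.3+436.2)/2 × 2 = 999.5
  [7.5→8]: (436.2+408.4)/2 × 0.5 = 211.15
  [8→9]: (408.4+357.8)/2 × 1 = 383.1
  Sum = 4619.75 ng/mL·hr

AUC = 4620 ng/mL·hr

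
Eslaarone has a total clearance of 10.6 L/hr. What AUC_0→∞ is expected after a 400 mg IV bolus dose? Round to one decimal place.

AUC = 37.7 mg/L·hr

AUC_0→∞ = Dose_iv / CL
        = 400 / 10.6 = 37.7358 mg/L·hr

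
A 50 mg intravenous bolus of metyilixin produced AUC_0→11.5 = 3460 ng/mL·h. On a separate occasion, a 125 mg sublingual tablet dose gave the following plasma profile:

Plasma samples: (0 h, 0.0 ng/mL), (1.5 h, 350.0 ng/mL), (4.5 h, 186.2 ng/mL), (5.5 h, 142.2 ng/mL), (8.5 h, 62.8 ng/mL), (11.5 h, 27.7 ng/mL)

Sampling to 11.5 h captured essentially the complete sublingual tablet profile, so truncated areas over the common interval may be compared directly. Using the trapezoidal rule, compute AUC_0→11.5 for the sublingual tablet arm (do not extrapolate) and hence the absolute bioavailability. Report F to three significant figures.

Trapezoidal AUC_0→11.5 (sublingual tablet):
  [0→1.5]: (0.0+350.0)/2 × 1.5 = 262.5
  [1.5→4.5]: (350.0+186.2)/2 × 3 = 804.3
  [4.5→5.5]: (186.2+142.2)/2 × 1 = 164.2
  [5.5→8.5]: (142.2+62.8)/2 × 3 = 307.5
  [8.5→11.5]: (62.8+27.7)/2 × 3 = 135.75
  Sum = 1674.25 ng/mL·h
F = (AUC_ev/D_ev)/(AUC_iv/D_iv) = (1674.25/125)/(3460/50) = 13.394/69.2 = 0.1936

F = 0.194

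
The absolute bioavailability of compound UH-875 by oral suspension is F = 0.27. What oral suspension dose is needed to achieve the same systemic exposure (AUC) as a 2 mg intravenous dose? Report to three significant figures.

For equal systemic exposure: F × D_ev = D_iv
D_ev = D_iv / F = 2 / 0.27 = 7.40741 mg

D_oral = 7.41 mg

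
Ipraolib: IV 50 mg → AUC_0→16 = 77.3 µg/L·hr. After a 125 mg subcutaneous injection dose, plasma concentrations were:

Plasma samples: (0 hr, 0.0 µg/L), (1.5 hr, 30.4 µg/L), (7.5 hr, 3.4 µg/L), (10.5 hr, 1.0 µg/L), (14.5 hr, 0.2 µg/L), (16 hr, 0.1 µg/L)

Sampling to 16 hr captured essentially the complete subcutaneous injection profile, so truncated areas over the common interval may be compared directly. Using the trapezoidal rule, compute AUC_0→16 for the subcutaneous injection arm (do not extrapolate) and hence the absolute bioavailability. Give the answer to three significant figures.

Trapezoidal AUC_0→16 (subcutaneous injection):
  [0→1.5]: (0.0+30.4)/2 × 1.5 = 22.8
  [1.5→7.5]: (30.4+3.4)/2 × 6 = 101.4
  [7.5→10.5]: (3.4+1.0)/2 × 3 = 6.6
  [10.5→14.5]: (1.0+0.2)/2 × 4 = 2.4
  [14.5→16]: (0.2+0.1)/2 × 1.5 = 0.225
  Sum = 133.425 µg/L·hr
F = (AUC_ev/D_ev)/(AUC_iv/D_iv) = (133.425/125)/(77.3/50) = 1.0674/1.546 = 0.6904

F = 0.690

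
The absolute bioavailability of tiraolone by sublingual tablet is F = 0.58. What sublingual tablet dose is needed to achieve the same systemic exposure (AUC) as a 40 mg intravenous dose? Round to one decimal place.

For equal systemic exposure: F × D_ev = D_iv
D_ev = D_iv / F = 40 / 0.58 = 68.9655 mg

D_sublingual = 69.0 mg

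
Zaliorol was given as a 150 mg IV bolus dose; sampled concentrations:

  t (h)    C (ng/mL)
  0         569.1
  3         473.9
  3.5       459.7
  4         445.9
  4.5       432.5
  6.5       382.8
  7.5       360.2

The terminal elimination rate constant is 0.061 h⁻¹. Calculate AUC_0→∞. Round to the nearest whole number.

Trapezoidal AUC_0→7.5:
  [0→3]: (569.1+473.9)/2 × 3 = 1564.5
  [3→3.5]: (473.9+459.7)/2 × 0.5 = 233.4
  [3.5→4]: (459.7+445.9)/2 × 0.5 = 226.4
  [4→4.5]: (445.9+432.5)/2 × 0.5 = 219.6
  [4.5→6.5]: (432.5+382.8)/2 × 2 = 815.3
  [6.5→7.5]: (382.8+360.2)/2 × 1 = 371.5
  Sum = 3430.7 ng/mL·h
Extrapolated tail: C_last / k_e = 360.2 / 0.061 = 5904.918
AUC_0→∞ = 3430.7 + 5904.918 = 9335.618 ng/mL·h

AUC = 9336 ng/mL·h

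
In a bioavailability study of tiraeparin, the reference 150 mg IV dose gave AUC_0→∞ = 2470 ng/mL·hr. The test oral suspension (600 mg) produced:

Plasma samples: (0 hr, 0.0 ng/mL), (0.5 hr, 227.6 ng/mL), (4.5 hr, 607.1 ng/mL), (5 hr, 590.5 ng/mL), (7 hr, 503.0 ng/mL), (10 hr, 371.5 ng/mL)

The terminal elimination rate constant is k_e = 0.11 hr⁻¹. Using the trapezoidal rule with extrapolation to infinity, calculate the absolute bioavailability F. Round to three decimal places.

Trapezoidal AUC_0→10 (oral suspension):
  [0→0.5]: (0.0+227.6)/2 × 0.5 = 56.9
  [0.5→4.5]: (227.6+607.1)/2 × 4 = 1669.4
  [4.5→5]: (607.1+590.5)/2 × 0.5 = 299.4
  [5→7]: (590.5+503.0)/2 × 2 = 1093.5
  [7→10]: (503.0+371.5)/2 × 3 = 1311.75
  Sum = 4430.95 ng/mL·hr
Tail: C_last/k_e = 371.5/0.11 = 3377.273
AUC_0→∞ (oral suspension) = 4430.95 + 3377.273 = 7808.223 ng/mL·hr
F = (AUC_ev/D_ev)/(AUC_iv/D_iv) = (7808.223/600)/(2470/150) = 13.013705/16.4667 = 0.7903

F = 0.790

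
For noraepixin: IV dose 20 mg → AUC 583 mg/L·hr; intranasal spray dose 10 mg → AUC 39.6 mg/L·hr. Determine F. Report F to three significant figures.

F = 0.136

F = (AUC_ev / D_ev) / (AUC_iv / D_iv)
  = (39.6/10) / (583/20)
  = 3.96 / 29.15 = 0.1358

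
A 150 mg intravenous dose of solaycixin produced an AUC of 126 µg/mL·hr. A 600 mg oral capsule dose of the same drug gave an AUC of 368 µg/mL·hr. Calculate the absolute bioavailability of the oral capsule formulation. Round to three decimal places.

F = 0.730

F = (AUC_ev / D_ev) / (AUC_iv / D_iv)
  = (368/600) / (126/150)
  = 0.613333 / 0.84 = 0.7302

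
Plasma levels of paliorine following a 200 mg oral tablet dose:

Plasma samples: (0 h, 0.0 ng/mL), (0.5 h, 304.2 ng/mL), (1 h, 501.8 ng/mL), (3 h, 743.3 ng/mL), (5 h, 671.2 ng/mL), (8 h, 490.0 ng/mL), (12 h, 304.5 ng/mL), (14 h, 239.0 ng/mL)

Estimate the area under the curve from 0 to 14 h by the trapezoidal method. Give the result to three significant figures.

AUC = 6810 ng/mL·h

Trapezoidal AUC_0→14:
  [0→0.5]: (0.0+304.2)/2 × 0.5 = 76.05
  [0.5→1]: (304.2+501.8)/2 × 0.5 = 201.5
  [1→3]: (501.8+743.3)/2 × 2 = 1245.1
  [3→5]: (743.3+671.2)/2 × 2 = 1414.5
  [5→8]: (671.2+490.0)/2 × 3 = 1741.8
  [8→12]: (490.0+304.5)/2 × 4 = 1589.0
  [12→14]: (304.5+239.0)/2 × 2 = 543.5
  Sum = 6811.45 ng/mL·h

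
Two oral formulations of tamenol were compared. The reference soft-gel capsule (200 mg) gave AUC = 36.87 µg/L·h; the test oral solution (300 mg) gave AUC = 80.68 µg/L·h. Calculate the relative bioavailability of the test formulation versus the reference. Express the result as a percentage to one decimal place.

F_rel = (AUC_test/D_test) / (AUC_ref/D_ref)
      = (80.68/300) / (36.87/200)
      = 0.268933 / 0.18435 = 1.4588 = 145.88%

F_rel = 145.9%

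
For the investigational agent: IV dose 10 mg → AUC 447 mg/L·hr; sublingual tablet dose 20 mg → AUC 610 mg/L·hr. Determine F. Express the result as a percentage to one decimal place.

F = 68.2%

F = (AUC_ev / D_ev) / (AUC_iv / D_iv)
  = (610/20) / (447/10)
  = 30.5 / 44.7 = 0.6823
  = 68.23%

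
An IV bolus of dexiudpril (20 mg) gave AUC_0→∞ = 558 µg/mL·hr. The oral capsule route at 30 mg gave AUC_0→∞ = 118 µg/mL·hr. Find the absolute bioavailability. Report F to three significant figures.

F = (AUC_ev / D_ev) / (AUC_iv / D_iv)
  = (118/30) / (558/20)
  = 3.93333 / 27.9 = 0.1410

F = 0.141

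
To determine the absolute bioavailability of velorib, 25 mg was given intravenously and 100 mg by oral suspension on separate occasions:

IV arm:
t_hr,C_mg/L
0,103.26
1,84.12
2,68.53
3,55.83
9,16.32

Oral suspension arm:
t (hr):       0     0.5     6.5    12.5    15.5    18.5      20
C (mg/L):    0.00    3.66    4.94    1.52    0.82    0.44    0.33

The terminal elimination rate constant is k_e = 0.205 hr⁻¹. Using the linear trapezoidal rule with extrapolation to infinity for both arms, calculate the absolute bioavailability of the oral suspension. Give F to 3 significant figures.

Trapezoidal AUC_0→9 (IV):
  [0→1]: (103.26+84.12)/2 × 1 = 93.69
  [1→2]: (84.12+68.53)/2 × 1 = 76.325
  [2→3]: (68.53+55.83)/2 × 1 = 62.18
  [3→9]: (55.83+16.32)/2 × 6 = 216.45
  Sum = 448.645 mg/L·hr
IV tail: 16.32/0.205 = 79.610; AUC_iv,0→∞ = 448.645 + 79.610 = 528.255 mg/L·hr
Trapezoidal AUC_0→20 (oral suspension):
  [0→0.5]: (0.00+3.66)/2 × 0.5 = 0.915
  [0.5→6.5]: (3.66+4.94)/2 × 6 = 25.8
  [6.5→12.5]: (4.94+1.52)/2 × 6 = 19.38
  [12.5→15.5]: (1.52+0.82)/2 × 3 = 3.51
  [15.5→18.5]: (0.82+0.44)/2 × 3 = 1.89
  [18.5→20]: (0.44+0.33)/2 × 1.5 = 0.5775
  Sum = 52.0725 mg/L·hr
oral suspension tail: 0.33/0.205 = 1.610; AUC_ev,0→∞ = 52.0725 + 1.610 = 53.6825 mg/L·hr
F = (AUC_ev/D_ev)/(AUC_iv/D_iv) = (53.6825/100)/(528.255/25) = 0.536825/21.1302 = 0.0254

F = 0.0254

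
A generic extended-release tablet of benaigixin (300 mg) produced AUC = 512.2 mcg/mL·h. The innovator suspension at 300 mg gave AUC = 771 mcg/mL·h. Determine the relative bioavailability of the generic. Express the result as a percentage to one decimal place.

F_rel = 66.4%

F_rel = (AUC_test/D_test) / (AUC_ref/D_ref)
      = (512.2/300) / (771/300)
      = 1.70733 / 2.57 = 0.6643 = 66.43%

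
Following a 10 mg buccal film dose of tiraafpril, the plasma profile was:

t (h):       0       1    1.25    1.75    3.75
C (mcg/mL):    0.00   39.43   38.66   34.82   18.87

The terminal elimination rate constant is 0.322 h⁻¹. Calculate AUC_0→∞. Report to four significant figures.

Trapezoidal AUC_0→3.75:
  [0→1]: (0.00+39.43)/2 × 1 = 19.715
  [1→1.25]: (39.43+38.66)/2 × 0.25 = 9.76125
  [1.25→1.75]: (38.66+34.82)/2 × 0.5 = 18.37
  [1.75→3.75]: (34.82+18.87)/2 × 2 = 53.69
  Sum = 101.53625 mcg/mL·h
Extrapolated tail: C_last / k_e = 18.87 / 0.322 = 58.602
AUC_0→∞ = 101.53625 + 58.602 = 160.13825 mcg/mL·h

AUC = 160.1 mcg/mL·h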